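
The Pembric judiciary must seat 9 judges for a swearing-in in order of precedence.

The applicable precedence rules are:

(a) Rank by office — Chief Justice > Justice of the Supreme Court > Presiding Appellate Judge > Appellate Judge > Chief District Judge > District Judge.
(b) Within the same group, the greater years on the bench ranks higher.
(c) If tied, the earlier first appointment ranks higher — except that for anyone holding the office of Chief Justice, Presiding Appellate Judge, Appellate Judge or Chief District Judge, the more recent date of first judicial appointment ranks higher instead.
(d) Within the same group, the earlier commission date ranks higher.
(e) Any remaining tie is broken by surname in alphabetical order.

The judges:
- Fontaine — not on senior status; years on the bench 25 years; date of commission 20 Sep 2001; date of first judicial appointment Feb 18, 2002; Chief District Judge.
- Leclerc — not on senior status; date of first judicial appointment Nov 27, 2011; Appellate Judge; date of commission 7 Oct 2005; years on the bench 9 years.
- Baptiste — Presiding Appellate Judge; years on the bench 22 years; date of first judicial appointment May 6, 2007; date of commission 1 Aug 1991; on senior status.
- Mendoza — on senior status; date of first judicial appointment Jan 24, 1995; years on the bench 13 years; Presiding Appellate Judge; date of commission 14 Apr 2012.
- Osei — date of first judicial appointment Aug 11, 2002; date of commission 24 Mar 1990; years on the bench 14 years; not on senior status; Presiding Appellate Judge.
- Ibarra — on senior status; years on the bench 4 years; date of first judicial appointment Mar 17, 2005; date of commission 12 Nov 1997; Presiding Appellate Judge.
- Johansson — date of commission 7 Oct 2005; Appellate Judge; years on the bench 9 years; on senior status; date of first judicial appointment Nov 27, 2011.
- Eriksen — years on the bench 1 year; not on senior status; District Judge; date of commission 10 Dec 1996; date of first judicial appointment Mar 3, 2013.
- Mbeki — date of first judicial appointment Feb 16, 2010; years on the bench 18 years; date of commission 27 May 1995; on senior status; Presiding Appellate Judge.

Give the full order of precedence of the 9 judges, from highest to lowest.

Baptiste, Mbeki, Osei, Mendoza, Ibarra, Johansson, Leclerc, Fontaine, Eriksen

By office: Baptiste, Mbeki, Osei, Mendoza and Ibarra (Presiding Appellate Judge); then Johansson and Leclerc (Appellate Judge); then Fontaine (Chief District Judge); then Eriksen (District Judge).
Among Baptiste, Mbeki, Osei, Mendoza and Ibarra, by years on the bench (higher first): Baptiste (22 years) before Mbeki (18 years) before Osei (14 years) before Mendoza (13 years) before Ibarra (4 years).
Johansson and Leclerc both have years on the bench 9 years, so the next rule applies.
Johansson and Leclerc both have date of first judicial appointment Nov 27, 2011, so the next rule applies.
Johansson and Leclerc both have date of commission 7 Oct 2005, so the next rule applies.
Among Johansson and Leclerc, alphabetically by surname: Johansson before Leclerc.
Full order: Baptiste, Mbeki, Osei, Mendoza, Ibarra, Johansson, Leclerc, Fontaine, Eriksen.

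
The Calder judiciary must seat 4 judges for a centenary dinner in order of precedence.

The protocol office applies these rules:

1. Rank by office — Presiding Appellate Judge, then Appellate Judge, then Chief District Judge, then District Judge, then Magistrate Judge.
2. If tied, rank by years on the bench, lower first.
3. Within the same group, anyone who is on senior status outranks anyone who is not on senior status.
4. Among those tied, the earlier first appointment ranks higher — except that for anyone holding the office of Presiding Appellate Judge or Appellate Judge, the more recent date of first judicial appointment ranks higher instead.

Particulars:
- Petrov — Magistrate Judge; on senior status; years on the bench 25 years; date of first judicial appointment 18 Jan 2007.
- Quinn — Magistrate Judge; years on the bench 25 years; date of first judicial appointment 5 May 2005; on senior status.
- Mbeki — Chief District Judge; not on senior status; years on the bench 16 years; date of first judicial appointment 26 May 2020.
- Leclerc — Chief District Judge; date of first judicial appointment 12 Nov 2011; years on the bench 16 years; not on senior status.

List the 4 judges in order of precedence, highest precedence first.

Leclerc, Mbeki, Quinn, Petrov

By office: Leclerc and Mbeki (Chief District Judge); then Quinn and Petrov (Magistrate Judge).
Leclerc and Mbeki both have years on the bench 16 years, so the next rule applies.
Leclerc and Mbeki are each not on senior status, so the next rule applies.
Among Leclerc and Mbeki, by date of first judicial appointment (earlier first): Leclerc (12 Nov 2011) before Mbeki (26 May 2020).
Quinn and Petrov both have years on the bench 25 years, so the next rule applies.
Quinn and Petrov are each on senior status, so the next rule applies.
Among Quinn and Petrov, by date of first judicial appointment (earlier first): Quinn (5 May 2005) before Petrov (18 Jan 2007).
Full order: Leclerc, Mbeki, Quinn, Petrov.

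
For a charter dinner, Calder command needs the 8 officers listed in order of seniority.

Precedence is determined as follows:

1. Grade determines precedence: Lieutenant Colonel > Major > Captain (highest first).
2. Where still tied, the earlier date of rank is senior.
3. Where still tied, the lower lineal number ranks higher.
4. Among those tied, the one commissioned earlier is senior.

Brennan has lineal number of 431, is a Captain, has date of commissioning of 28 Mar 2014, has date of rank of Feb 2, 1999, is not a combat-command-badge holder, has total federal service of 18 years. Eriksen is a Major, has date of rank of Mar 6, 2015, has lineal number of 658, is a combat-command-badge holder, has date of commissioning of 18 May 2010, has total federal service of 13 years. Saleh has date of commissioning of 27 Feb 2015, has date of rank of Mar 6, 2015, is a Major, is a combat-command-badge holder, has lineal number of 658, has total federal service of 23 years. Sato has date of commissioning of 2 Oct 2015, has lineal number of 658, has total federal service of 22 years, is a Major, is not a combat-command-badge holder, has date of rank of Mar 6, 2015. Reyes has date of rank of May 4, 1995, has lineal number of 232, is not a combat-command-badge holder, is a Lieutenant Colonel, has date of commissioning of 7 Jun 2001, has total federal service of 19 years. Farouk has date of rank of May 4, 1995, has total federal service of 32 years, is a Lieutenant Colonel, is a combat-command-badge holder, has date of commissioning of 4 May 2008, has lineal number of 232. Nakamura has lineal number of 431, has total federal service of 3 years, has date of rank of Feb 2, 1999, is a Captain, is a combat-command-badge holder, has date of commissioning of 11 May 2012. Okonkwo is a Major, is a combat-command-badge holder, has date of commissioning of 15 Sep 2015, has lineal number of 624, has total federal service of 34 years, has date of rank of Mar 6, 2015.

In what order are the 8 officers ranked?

Reyes, Farouk, Okonkwo, Eriksen, Saleh, Sato, Nakamura, Brennan

By grade: Reyes and Farouk (Lieutenant Colonel); then Okonkwo, Eriksen, Saleh and Sato (Major); then Nakamura and Brennan (Captain).
Reyes and Farouk both have date of rank May 4, 1995, so the next rule applies.
Reyes and Farouk both have lineal number 232, so the next rule applies.
Among Reyes and Farouk, by date of commissioning (earlier first): Reyes (7 Jun 2001) before Farouk (4 May 2008).
Okonkwo, Eriksen, Saleh and Sato all have date of rank Mar 6, 2015, so the next rule applies.
Among Okonkwo, Eriksen, Saleh and Sato, by lineal number (lower first): Okonkwo (624) before Eriksen, Saleh and Sato (658).
Among Eriksen, Saleh and Sato, by date of commissioning (earlier first): Eriksen (18 May 2010) before Saleh (27 Feb 2015) before Sato (2 Oct 2015).
Nakamura and Brennan both have date of rank Feb 2, 1999, so the next rule applies.
Nakamura and Brennan both have lineal number 431, so the next rule applies.
Among Nakamura and Brennan, by date of commissioning (earlier first): Nakamura (11 May 2012) before Brennan (28 Mar 2014).
Full order: Reyes, Farouk, Okonkwo, Eriksen, Saleh, Sato, Nakamura, Brennan.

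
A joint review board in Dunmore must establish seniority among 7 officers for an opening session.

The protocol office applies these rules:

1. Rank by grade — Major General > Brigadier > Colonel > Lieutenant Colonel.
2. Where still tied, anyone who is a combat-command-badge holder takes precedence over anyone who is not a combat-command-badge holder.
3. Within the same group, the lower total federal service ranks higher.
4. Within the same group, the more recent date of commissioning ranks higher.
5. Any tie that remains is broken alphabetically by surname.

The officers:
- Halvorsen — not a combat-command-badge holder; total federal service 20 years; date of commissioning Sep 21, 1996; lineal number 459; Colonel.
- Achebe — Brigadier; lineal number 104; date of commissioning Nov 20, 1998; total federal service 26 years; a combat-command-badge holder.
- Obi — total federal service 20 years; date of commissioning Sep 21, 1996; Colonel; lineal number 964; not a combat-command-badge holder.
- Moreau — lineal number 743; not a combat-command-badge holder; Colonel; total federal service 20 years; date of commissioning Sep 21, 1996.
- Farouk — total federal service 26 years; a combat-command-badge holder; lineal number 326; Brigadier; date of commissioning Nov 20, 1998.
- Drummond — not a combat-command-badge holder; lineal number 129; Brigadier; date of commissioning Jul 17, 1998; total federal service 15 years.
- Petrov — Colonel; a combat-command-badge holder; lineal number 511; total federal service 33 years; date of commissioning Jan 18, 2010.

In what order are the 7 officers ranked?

By grade: Achebe, Farouk and Drummond (Brigadier); then Petrov, Halvorsen, Moreau and Obi (Colonel).
Among Achebe, Farouk and Drummond, a combat-command-badge holder before not a combat-command-badge holder: Achebe and Farouk (a combat-command-badge holder) before Drummond (not a combat-command-badge holder).
Achebe and Farouk both have total federal service 26 years, so the next rule applies.
Achebe and Farouk both have date of commissioning Nov 20, 1998, so the next rule applies.
Among Achebe and Farouk, alphabetically by surname: Achebe before Farouk.
Among Petrov, Halvorsen, Moreau and Obi, a combat-command-badge holder before not a combat-command-badge holder: Petrov (a combat-command-badge holder) before Halvorsen, Moreau and Obi (not a combat-command-badge holder).
Halvorsen, Moreau and Obi all have total federal service 20 years, so the next rule applies.
Halvorsen, Moreau and Obi all have date of commissioning Sep 21, 1996, so the next rule applies.
Among Halvorsen, Moreau and Obi, alphabetically by surname: Halvorsen before Moreau before Obi.
Full order: Achebe, Farouk, Drummond, Petrov, Halvorsen, Moreau, Obi.

Achebe, Farouk, Drummond, Petrov, Halvorsen, Moreau, Obi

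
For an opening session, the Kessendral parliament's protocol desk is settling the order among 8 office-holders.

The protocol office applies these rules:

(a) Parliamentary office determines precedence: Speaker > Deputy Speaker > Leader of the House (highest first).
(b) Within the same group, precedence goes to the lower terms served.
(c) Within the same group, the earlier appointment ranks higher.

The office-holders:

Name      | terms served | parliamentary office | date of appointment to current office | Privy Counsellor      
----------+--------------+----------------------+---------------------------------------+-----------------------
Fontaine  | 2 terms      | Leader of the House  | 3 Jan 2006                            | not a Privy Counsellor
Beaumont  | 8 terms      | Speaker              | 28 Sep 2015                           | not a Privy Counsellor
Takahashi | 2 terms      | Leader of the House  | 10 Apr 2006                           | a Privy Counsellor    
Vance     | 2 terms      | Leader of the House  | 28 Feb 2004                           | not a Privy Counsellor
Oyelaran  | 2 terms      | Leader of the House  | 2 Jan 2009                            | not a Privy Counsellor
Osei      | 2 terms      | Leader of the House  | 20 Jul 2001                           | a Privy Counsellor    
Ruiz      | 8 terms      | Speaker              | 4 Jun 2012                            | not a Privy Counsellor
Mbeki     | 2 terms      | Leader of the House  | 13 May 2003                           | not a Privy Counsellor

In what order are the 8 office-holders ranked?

Ruiz, Beaumont, Osei, Mbeki, Vance, Fontaine, Takahashi, Oyelaran

By parliamentary office: Ruiz and Beaumont (Speaker); then Osei, Mbeki, Vance, Fontaine, Takahashi and Oyelaran (Leader of the House).
Ruiz and Beaumont both have terms served 8 terms, so the next rule applies.
Among Ruiz and Beaumont, by date of appointment to current office (earlier first): Ruiz (4 Jun 2012) before Beaumont (28 Sep 2015).
Osei, Mbeki, Vance, Fontaine, Takahashi and Oyelaran all have terms served 2 terms, so the next rule applies.
Among Osei, Mbeki, Vance, Fontaine, Takahashi and Oyelaran, by date of appointment to current office (earlier first): Osei (20 Jul 2001) before Mbeki (13 May 2003) before Vance (28 Feb 2004) before Fontaine (3 Jan 2006) before Takahashi (10 Apr 2006) before Oyelaran (2 Jan 2009).
Full order: Ruiz, Beaumont, Osei, Mbeki, Vance, Fontaine, Takahashi, Oyelaran.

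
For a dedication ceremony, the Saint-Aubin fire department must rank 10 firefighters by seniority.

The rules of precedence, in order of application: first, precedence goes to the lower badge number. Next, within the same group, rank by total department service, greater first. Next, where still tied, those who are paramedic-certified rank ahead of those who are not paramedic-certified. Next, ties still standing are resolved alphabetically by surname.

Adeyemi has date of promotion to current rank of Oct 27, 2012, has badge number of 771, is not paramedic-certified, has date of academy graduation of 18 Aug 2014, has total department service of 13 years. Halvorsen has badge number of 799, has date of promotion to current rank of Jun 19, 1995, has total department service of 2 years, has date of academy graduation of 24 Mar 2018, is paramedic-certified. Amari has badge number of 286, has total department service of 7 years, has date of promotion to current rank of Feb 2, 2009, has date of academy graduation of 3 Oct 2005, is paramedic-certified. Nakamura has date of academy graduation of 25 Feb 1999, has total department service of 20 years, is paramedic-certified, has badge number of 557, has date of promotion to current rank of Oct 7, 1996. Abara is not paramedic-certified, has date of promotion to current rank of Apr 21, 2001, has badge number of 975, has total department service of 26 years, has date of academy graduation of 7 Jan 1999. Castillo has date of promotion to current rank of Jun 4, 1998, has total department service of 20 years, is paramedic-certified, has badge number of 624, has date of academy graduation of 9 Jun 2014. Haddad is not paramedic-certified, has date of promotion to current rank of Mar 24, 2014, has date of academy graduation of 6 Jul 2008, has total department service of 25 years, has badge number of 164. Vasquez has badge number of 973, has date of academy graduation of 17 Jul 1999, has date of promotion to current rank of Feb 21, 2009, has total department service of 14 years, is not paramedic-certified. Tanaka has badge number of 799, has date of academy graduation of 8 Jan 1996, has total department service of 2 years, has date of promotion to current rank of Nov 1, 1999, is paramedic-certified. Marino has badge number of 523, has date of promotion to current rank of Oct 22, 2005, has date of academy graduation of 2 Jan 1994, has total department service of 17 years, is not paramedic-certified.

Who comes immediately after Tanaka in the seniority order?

Vasquez

By badge number (lower first): Haddad (164); then Amari (286); then Marino (523); then Nakamura (557); then Castillo (624); then Adeyemi (771); then Halvorsen and Tanaka (both 799); then Vasquez (973); then Abara (975).
Halvorsen and Tanaka both have total department service 2 years, so the next rule applies.
Halvorsen and Tanaka are each paramedic-certified, so the next rule applies.
Among Halvorsen and Tanaka, alphabetically by surname: Halvorsen before Tanaka.
Order: Haddad, Amari, Marino, Nakamura, Castillo, Adeyemi, Halvorsen, Tanaka, Vasquez, Abara.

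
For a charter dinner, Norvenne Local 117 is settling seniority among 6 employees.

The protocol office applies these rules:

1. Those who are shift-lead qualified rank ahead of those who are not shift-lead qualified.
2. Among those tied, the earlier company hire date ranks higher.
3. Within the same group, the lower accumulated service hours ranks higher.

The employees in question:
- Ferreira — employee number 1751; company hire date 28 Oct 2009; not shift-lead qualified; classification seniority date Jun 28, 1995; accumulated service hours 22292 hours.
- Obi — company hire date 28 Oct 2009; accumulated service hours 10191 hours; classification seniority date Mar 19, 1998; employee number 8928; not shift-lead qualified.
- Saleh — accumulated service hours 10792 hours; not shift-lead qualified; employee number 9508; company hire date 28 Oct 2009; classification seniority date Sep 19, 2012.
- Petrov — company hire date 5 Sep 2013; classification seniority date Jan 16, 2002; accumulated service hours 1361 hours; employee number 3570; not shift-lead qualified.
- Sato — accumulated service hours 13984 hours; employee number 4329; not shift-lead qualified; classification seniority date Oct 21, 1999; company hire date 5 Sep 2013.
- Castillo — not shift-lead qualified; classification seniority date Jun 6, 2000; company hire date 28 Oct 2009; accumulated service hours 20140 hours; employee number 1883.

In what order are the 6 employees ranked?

By the first rule: Obi, Saleh, Castillo, Ferreira, Petrov and Sato (each not shift-lead qualified).
Among Obi, Saleh, Castillo, Ferreira, Petrov and Sato, by company hire date (earlier first): Obi, Saleh, Castillo and Ferreira (28 Oct 2009) before Petrov and Sato (5 Sep 2013).
Among Obi, Saleh, Castillo and Ferreira, by accumulated service hours (lower first): Obi (10191 hours) before Saleh (10792 hours) before Castillo (20140 hours) before Ferreira (22292 hours).
Among Petrov and Sato, by accumulated service hours (lower first): Petrov (1361 hours) before Sato (13984 hours).
Full order: Obi, Saleh, Castillo, Ferreira, Petrov, Sato.

Obi, Saleh, Castillo, Ferreira, Petrov, Sato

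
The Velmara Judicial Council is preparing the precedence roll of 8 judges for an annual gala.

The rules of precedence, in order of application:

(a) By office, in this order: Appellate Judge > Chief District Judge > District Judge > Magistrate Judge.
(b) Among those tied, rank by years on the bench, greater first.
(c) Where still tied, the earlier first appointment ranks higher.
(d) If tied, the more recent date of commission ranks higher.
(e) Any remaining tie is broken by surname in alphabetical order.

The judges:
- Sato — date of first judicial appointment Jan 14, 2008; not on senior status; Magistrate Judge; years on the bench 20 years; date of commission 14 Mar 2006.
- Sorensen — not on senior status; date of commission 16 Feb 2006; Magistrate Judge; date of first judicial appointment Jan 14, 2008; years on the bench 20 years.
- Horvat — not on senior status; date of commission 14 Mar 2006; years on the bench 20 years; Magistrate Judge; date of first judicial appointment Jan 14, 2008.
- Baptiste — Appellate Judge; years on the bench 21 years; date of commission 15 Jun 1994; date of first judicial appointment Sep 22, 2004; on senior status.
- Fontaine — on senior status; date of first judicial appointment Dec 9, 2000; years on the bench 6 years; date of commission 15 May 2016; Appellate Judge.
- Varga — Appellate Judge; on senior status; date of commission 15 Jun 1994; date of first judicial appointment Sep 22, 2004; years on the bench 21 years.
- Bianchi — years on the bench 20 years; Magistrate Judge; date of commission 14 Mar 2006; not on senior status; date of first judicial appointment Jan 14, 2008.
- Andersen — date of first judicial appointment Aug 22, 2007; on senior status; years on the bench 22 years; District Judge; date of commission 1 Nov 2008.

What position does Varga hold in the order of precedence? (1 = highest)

2

By office: Baptiste, Varga and Fontaine (Appellate Judge); then Andersen (District Judge); then Bianchi, Horvat, Sato and Sorensen (Magistrate Judge).
Among Baptiste, Varga and Fontaine, by years on the bench (higher first): Baptiste and Varga (21 years) before Fontaine (6 years).
Baptiste and Varga both have date of first judicial appointment Sep 22, 2004, so the next rule applies.
Baptiste and Varga both have date of commission 15 Jun 1994, so the next rule applies.
Among Baptiste and Varga, alphabetically by surname: Baptiste before Varga.
Bianchi, Horvat, Sato and Sorensen all have years on the bench 20 years, so the next rule applies.
Bianchi, Horvat, Sato and Sorensen all have date of first judicial appointment Jan 14, 2008, so the next rule applies.
Among Bianchi, Horvat, Sato and Sorensen, by date of commission (later first): Bianchi, Horvat and Sato (14 Mar 2006) before Sorensen (16 Feb 2006).
Among Bianchi, Horvat and Sato, alphabetically by surname: Bianchi before Horvat before Sato.
Order: Baptiste, Varga, Fontaine, Andersen, Bianchi, Horvat, Sato, Sorensen. So position 2.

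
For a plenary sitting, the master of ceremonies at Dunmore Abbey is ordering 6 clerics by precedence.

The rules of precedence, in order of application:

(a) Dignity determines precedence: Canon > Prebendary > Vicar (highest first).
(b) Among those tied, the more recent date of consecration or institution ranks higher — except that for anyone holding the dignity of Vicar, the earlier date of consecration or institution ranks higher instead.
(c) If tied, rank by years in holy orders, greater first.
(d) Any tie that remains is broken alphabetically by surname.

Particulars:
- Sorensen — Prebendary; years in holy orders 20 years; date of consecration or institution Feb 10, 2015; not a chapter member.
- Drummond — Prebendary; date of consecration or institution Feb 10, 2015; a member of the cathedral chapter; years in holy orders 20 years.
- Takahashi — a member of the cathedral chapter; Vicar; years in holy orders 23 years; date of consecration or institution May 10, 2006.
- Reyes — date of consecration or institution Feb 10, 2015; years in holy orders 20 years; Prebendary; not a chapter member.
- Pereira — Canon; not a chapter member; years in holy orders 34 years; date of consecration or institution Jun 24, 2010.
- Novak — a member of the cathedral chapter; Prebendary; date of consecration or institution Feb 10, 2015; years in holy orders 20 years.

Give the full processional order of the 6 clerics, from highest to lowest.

Pereira, Drummond, Novak, Reyes, Sorensen, Takahashi

By dignity: Pereira (Canon); then Drummond, Novak, Reyes and Sorensen (Prebendary); then Takahashi (Vicar).
Drummond, Novak, Reyes and Sorensen all have date of consecration or institution Feb 10, 2015, so the next rule applies.
Drummond, Novak, Reyes and Sorensen all have years in holy orders 20 years, so the next rule applies.
Among Drummond, Novak, Reyes and Sorensen, alphabetically by surname: Drummond before Novak before Reyes before Sorensen.
Full order: Pereira, Drummond, Novak, Reyes, Sorensen, Takahashi.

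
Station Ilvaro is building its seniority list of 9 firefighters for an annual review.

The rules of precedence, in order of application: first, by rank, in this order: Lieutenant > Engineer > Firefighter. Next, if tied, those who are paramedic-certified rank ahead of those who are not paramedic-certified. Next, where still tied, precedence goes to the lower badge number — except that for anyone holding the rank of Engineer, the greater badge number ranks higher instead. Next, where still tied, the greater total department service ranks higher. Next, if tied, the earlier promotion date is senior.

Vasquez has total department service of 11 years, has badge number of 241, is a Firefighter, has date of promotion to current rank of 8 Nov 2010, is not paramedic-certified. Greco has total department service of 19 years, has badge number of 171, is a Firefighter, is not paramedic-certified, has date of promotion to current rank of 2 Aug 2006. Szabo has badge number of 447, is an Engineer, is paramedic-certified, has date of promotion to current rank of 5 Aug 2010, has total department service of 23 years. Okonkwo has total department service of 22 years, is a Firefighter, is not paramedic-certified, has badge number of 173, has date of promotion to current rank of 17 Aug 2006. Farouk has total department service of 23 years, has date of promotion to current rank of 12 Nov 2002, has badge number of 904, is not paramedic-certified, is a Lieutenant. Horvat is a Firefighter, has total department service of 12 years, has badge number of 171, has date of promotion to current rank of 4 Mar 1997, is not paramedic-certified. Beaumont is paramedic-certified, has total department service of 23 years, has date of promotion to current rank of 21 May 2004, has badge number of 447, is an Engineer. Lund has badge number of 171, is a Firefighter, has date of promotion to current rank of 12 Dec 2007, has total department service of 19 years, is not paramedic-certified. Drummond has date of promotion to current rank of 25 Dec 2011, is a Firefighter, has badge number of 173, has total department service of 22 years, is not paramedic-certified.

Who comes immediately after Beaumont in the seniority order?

Szabo

By rank: Farouk (Lieutenant); then Beaumont and Szabo (Engineer); then Greco, Lund, Horvat, Okonkwo, Drummond and Vasquez (Firefighter).
Beaumont and Szabo are each paramedic-certified, so the next rule applies.
Beaumont and Szabo both have badge number 447, so the next rule applies.
Beaumont and Szabo both have total department service 23 years, so the next rule applies.
Among Beaumont and Szabo, by date of promotion to current rank (earlier first): Beaumont (21 May 2004) before Szabo (5 Aug 2010).
Greco, Lund, Horvat, Okonkwo, Drummond and Vasquez are each not paramedic-certified, so the next rule applies.
Among Greco, Lund, Horvat, Okonkwo, Drummond and Vasquez, by badge number (lower first): Greco, Lund and Horvat (171) before Okonkwo and Drummond (173) before Vasquez (241).
Among Greco, Lund and Horvat, by total department service (higher first): Greco and Lund (19 years) before Horvat (12 years).
Among Greco and Lund, by date of promotion to current rank (earlier first): Greco (2 Aug 2006) before Lund (12 Dec 2007).
Okonkwo and Drummond both have total department service 22 years, so the next rule applies.
Among Okonkwo and Drummond, by date of promotion to current rank (earlier first): Okonkwo (17 Aug 2006) before Drummond (25 Dec 2011).
Order: Farouk, Beaumont, Szabo, Greco, Lund, Horvat, Okonkwo, Drummond, Vasquez.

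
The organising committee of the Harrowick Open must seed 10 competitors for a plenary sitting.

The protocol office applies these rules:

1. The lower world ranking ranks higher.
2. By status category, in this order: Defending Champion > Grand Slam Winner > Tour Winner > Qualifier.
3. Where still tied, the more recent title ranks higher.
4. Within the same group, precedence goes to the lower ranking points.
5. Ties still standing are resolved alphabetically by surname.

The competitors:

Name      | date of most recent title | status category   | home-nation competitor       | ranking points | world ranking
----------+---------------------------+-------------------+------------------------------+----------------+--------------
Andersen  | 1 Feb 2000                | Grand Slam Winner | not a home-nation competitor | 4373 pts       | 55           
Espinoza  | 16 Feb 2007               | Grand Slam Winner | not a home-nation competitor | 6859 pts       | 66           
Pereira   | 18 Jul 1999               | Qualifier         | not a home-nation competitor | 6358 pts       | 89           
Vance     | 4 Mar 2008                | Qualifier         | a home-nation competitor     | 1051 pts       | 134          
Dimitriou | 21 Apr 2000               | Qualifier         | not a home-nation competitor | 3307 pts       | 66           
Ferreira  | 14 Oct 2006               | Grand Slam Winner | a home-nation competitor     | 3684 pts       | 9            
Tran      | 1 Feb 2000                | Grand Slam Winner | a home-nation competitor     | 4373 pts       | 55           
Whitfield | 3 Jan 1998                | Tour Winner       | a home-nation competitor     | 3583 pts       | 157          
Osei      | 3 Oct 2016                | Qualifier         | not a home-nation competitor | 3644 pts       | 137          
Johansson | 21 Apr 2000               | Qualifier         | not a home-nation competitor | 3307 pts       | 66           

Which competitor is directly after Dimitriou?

Johansson

By world ranking (lower first): Ferreira (9); then Andersen and Tran (both 55); then Espinoza, Dimitriou and Johansson (each 66); then Pereira (89); then Vance (134); then Osei (137); then Whitfield (157).
Andersen and Tran are each Grand Slam Winner, so the next rule applies.
Andersen and Tran both have date of most recent title 1 Feb 2000, so the next rule applies.
Andersen and Tran both have ranking points 4373 pts, so the next rule applies.
Among Andersen and Tran, alphabetically by surname: Andersen before Tran.
Among Espinoza, Dimitriou and Johansson, by status category: Espinoza (Grand Slam Winner) before Dimitriou and Johansson (Qualifier).
Dimitriou and Johansson both have date of most recent title 21 Apr 2000, so the next rule applies.
Dimitriou and Johansson both have ranking points 3307 pts, so the next rule applies.
Among Dimitriou and Johansson, alphabetically by surname: Dimitriou before Johansson.
Order: Ferreira, Andersen, Tran, Espinoza, Dimitriou, Johansson, Pereira, Vance, Osei, Whitfield.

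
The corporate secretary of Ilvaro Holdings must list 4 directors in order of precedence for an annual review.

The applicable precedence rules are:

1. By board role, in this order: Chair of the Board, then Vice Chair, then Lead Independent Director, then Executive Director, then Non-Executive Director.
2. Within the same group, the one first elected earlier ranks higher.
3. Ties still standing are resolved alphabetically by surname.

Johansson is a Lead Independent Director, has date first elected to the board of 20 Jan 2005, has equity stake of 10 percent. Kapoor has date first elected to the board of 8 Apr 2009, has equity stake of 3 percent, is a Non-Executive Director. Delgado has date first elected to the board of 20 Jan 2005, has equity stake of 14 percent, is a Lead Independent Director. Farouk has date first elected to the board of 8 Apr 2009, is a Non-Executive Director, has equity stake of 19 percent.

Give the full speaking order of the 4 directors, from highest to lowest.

By board role: Delgado and Johansson (Lead Independent Director); then Farouk and Kapoor (Non-Executive Director).
Delgado and Johansson both have date first elected to the board 20 Jan 2005, so the next rule applies.
Among Delgado and Johansson, alphabetically by surname: Delgado before Johansson.
Farouk and Kapoor both have date first elected to the board 8 Apr 2009, so the next rule applies.
Among Farouk and Kapoor, alphabetically by surname: Farouk before Kapoor.
Full order: Delgado, Johansson, Farouk, Kapoor.

Delgado, Johansson, Farouk, Kapoor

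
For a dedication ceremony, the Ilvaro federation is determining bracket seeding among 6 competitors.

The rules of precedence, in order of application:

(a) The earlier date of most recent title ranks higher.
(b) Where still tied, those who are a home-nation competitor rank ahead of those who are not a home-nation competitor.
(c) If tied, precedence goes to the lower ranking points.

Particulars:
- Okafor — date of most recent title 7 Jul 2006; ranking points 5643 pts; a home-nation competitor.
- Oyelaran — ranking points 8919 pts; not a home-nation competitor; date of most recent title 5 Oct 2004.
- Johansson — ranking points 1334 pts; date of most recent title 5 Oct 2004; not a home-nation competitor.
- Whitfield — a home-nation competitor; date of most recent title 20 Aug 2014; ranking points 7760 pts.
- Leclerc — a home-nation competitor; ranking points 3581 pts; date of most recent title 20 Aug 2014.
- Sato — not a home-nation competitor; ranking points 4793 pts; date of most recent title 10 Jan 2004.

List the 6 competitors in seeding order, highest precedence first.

By date of most recent title (earlier first): Sato (10 Jan 2004); then Johansson and Oyelaran (both 5 Oct 2004); then Okafor (7 Jul 2006); then Leclerc and Whitfield (both 20 Aug 2014).
Johansson and Oyelaran are each not a home-nation competitor, so the next rule applies.
Among Johansson and Oyelaran, by ranking points (lower first): Johansson (1334 pts) before Oyelaran (8919 pts).
Leclerc and Whitfield are each a home-nation competitor, so the next rule applies.
Among Leclerc and Whitfield, by ranking points (lower first): Leclerc (3581 pts) before Whitfield (7760 pts).
Full order: Sato, Johansson, Oyelaran, Okafor, Leclerc, Whitfield.

Sato, Johansson, Oyelaran, Okafor, Leclerc, Whitfield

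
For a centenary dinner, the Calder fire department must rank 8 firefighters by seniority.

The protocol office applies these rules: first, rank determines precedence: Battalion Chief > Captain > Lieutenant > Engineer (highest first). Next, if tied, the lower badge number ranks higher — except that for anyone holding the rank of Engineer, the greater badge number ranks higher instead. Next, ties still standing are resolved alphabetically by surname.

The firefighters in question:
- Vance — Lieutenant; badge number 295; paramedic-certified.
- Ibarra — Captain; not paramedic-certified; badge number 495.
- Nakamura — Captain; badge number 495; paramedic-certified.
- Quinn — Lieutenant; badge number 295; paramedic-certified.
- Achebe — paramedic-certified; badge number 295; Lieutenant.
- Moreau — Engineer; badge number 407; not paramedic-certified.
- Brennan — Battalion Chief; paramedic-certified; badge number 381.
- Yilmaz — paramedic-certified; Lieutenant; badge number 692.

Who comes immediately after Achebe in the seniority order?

By rank: Brennan (Battalion Chief); then Ibarra and Nakamura (Captain); then Achebe, Quinn, Vance and Yilmaz (Lieutenant); then Moreau (Engineer).
Ibarra and Nakamura both have badge number 495, so the next rule applies.
Among Ibarra and Nakamura, alphabetically by surname: Ibarra before Nakamura.
Among Achebe, Quinn, Vance and Yilmaz, by badge number (lower first): Achebe, Quinn and Vance (295) before Yilmaz (692).
Among Achebe, Quinn and Vance, alphabetically by surname: Achebe before Quinn before Vance.
Order: Brennan, Ibarra, Nakamura, Achebe, Quinn, Vance, Yilmaz, Moreau.

Quinn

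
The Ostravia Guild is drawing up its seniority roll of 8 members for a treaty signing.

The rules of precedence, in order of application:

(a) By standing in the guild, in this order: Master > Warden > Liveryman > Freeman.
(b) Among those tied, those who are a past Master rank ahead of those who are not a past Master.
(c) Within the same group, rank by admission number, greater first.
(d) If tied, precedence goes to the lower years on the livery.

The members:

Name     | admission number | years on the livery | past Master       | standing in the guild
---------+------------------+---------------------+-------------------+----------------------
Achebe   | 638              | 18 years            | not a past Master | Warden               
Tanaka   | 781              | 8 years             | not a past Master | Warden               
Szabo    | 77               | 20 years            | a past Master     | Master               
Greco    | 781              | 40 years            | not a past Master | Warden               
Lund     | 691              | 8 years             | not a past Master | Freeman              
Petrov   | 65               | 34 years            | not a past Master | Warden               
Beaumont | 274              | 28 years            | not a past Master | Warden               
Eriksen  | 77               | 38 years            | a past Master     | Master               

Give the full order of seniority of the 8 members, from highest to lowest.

By standing in the guild: Szabo and Eriksen (Master); then Tanaka, Greco, Achebe, Beaumont and Petrov (Warden); then Lund (Freeman).
Szabo and Eriksen are each a past Master, so the next rule applies.
Szabo and Eriksen both have admission number 77, so the next rule applies.
Among Szabo and Eriksen, by years on the livery (lower first): Szabo (20 years) before Eriksen (38 years).
Tanaka, Greco, Achebe, Beaumont and Petrov are each not a past Master, so the next rule applies.
Among Tanaka, Greco, Achebe, Beaumont and Petrov, by admission number (higher first): Tanaka and Greco (781) before Achebe (638) before Beaumont (274) before Petrov (65).
Among Tanaka and Greco, by years on the livery (lower first): Tanaka (8 years) before Greco (40 years).
Full order: Szabo, Eriksen, Tanaka, Greco, Achebe, Beaumont, Petrov, Lund.

Szabo, Eriksen, Tanaka, Greco, Achebe, Beaumont, Petrov, Lund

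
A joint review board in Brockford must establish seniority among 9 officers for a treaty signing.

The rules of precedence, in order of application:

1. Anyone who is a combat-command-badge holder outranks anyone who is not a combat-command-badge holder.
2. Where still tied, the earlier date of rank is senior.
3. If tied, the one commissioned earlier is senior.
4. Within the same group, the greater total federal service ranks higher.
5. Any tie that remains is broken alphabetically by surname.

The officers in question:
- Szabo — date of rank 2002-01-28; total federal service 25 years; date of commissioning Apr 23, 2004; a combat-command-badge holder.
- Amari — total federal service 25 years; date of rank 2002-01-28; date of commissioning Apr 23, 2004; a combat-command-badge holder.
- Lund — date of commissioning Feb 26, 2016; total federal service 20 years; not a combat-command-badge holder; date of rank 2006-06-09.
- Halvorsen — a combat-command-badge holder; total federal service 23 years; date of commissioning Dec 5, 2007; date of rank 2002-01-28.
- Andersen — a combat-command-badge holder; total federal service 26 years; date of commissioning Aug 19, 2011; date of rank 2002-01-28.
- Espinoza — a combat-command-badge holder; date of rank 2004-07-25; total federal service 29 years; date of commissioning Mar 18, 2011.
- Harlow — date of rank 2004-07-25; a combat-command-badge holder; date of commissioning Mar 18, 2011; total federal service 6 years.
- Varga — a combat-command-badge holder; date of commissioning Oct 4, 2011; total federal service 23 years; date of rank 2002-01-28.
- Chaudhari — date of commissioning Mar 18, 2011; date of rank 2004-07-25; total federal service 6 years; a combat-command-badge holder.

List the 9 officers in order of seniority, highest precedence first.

Amari, Szabo, Halvorsen, Andersen, Varga, Espinoza, Chaudhari, Harlow, Lund

By the first rule: Amari, Szabo, Halvorsen, Andersen, Varga, Espinoza, Chaudhari and Harlow (each a combat-command-badge holder); then Lund (not a combat-command-badge holder).
Among Amari, Szabo, Halvorsen, Andersen, Varga, Espinoza, Chaudhari and Harlow, by date of rank (earlier first): Amari, Szabo, Halvorsen, Andersen and Varga (2002-01-28) before Espinoza, Chaudhari and Harlow (2004-07-25).
Among Amari, Szabo, Halvorsen, Andersen and Varga, by date of commissioning (earlier first): Amari and Szabo (Apr 23, 2004) before Halvorsen (Dec 5, 2007) before Andersen (Aug 19, 2011) before Varga (Oct 4, 2011).
Amari and Szabo both have total federal service 25 years, so the next rule applies.
Among Amari and Szabo, alphabetically by surname: Amari before Szabo.
Espinoza, Chaudhari and Harlow all have date of commissioning Mar 18, 2011, so the next rule applies.
Among Espinoza, Chaudhari and Harlow, by total federal service (higher first): Espinoza (29 years) before Chaudhari and Harlow (6 years).
Among Chaudhari and Harlow, alphabetically by surname: Chaudhari before Harlow.
Full order: Amari, Szabo, Halvorsen, Andersen, Varga, Espinoza, Chaudhari, Harlow, Lund.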